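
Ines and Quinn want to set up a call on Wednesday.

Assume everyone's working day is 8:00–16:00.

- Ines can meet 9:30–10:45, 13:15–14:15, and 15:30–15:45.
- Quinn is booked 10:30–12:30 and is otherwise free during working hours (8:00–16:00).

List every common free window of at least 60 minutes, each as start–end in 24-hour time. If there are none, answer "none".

09:30–10:30, 13:15–14:15

Quinn free within 08:00–16:00: 08:00–10:30, 12:30–16:00.
Ines ∩ Quinn: 09:30–10:30, 13:15–14:15, 15:30–15:45.
Windows ≥ 60 min: 09:30–10:30, 13:15–14:15.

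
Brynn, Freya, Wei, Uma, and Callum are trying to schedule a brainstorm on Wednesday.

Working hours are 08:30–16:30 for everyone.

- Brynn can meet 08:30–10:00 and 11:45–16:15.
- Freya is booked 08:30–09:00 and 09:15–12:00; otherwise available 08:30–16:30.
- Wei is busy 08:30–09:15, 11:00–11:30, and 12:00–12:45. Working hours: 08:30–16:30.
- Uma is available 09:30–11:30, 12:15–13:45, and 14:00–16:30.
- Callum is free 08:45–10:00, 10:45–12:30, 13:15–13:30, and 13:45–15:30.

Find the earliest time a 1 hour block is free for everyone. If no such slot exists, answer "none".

14:00

Freya free within 08:30–16:30: 09:00–09:15, 12:00–16:30.
Wei free within 08:30–16:30: 09:15–11:00, 11:30–12:00, 12:45–16:30.
Brynn ∩ Freya: 09:00–09:15, 12:00–16:15.
Brynn ∩ Freya ∩ Wei: 12:45–16:15.
Brynn ∩ Freya ∩ Wei ∩ Uma: 12:45–13:45, 14:00–16:15.
Brynn ∩ Freya ∩ Wei ∩ Uma ∩ Callum: 13:15–13:30, 14:00–15:30.
Windows ≥ 60 min: 14:00–15:30.
Earliest such window starts at 14:00.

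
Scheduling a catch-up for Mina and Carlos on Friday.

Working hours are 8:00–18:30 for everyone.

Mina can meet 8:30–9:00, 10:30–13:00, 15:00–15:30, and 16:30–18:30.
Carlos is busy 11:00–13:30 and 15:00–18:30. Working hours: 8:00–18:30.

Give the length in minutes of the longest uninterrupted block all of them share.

Carlos free within 08:00–18:30: 08:00–11:00, 13:30–15:00.
Mina ∩ Carlos: 08:30–09:00, 10:30–11:00.
Common window lengths: 30, 30 min; longest is 30.

30 minutes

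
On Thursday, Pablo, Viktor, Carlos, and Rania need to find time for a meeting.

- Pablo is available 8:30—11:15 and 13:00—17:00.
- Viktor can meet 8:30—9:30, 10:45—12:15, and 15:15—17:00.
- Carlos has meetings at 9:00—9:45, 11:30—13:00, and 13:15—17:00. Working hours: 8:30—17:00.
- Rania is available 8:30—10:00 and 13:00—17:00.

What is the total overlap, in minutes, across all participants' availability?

Carlos free within 08:30–17:00: 08:30–09:00, 09:45–11:30, 13:00–13:15.
Pablo ∩ Viktor: 08:30–09:30, 10:45–11:15, 15:15–17:00.
Pablo ∩ Viktor ∩ Carlos: 08:30–09:00, 10:45–11:15.
Pablo ∩ Viktor ∩ Carlos ∩ Rania: 08:30–09:00.
Total common minutes: 30.

30 minutes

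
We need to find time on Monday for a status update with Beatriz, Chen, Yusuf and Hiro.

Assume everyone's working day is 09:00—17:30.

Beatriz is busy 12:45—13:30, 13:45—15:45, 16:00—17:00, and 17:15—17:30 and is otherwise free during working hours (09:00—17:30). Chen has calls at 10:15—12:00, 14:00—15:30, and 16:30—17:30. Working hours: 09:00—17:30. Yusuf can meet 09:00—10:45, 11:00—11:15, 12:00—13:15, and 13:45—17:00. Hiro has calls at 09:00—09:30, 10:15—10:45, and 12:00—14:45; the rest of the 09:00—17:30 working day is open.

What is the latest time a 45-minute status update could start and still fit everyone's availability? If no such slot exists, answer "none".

09:30

Beatriz free within 09:00–17:30: 09:00–12:45, 13:30–13:45, 15:45–16:00, 17:00–17:15.
Chen free within 09:00–17:30: 09:00–10:15, 12:00–14:00, 15:30–16:30.
Hiro free within 09:00–17:30: 09:30–10:15, 10:45–12:00, 14:45–17:30.
Beatriz ∩ Chen: 09:00–10:15, 12:00–12:45, 13:30–13:45, 15:45–16:00.
Beatriz ∩ Chen ∩ Yusuf: 09:00–10:15, 12:00–12:45, 15:45–16:00.
Beatriz ∩ Chen ∩ Yusuf ∩ Hiro: 09:30–10:15, 15:45–16:00.
Windows ≥ 45 min: 09:30–10:15.
Latest start in the last window 09:30–10:15 is 10:15 − 45 min = 09:30.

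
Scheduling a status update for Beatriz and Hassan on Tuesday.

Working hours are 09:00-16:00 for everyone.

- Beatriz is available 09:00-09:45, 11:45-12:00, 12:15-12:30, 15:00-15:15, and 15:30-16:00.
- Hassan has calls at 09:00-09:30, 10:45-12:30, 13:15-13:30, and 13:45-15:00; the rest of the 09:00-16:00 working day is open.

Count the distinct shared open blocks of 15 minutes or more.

3

Hassan free within 09:00–16:00: 09:30–10:45, 12:30–13:15, 13:30–13:45, 15:00–16:00.
Beatriz ∩ Hassan: 09:30–09:45, 15:00–15:15, 15:30–16:00.
Windows ≥ 15 min: 09:30–09:45, 15:00–15:15, 15:30–16:00.
That's 3 windows.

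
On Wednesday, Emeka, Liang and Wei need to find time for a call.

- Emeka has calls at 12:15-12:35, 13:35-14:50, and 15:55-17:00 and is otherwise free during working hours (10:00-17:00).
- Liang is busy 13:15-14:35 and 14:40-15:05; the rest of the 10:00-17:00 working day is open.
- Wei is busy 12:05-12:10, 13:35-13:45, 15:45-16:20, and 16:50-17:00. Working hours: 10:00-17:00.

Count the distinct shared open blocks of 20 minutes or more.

Emeka free within 10:00–17:00: 10:00–12:15, 12:35–13:35, 14:50–15:55.
Liang free within 10:00–17:00: 10:00–13:15, 14:35–14:40, 15:05–17:00.
Wei free within 10:00–17:00: 10:00–12:05, 12:10–13:35, 13:45–15:45, 16:20–16:50.
Emeka ∩ Liang: 10:00–12:15, 12:35–13:15, 15:05–15:55.
Emeka ∩ Liang ∩ Wei: 10:00–12:05, 12:10–12:15, 12:35–13:15, 15:05–15:45.
Windows ≥ 20 min: 10:00–12:05, 12:35–13:15, 15:05–15:45.
That's 3 windows.

3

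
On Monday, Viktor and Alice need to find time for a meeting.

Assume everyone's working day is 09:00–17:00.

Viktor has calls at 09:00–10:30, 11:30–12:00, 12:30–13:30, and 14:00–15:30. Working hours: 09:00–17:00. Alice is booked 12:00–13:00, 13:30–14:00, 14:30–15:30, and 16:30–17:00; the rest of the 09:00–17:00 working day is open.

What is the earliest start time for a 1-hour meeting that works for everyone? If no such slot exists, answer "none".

Viktor free within 09:00–17:00: 10:30–11:30, 12:00–12:30, 13:30–14:00, 15:30–17:00.
Alice free within 09:00–17:00: 09:00–12:00, 13:00–13:30, 14:00–14:30, 15:30–16:30.
Viktor ∩ Alice: 10:30–11:30, 15:30–16:30.
Windows ≥ 60 min: 10:30–11:30, 15:30–16:30.
Earliest such window starts at 10:30.

10:30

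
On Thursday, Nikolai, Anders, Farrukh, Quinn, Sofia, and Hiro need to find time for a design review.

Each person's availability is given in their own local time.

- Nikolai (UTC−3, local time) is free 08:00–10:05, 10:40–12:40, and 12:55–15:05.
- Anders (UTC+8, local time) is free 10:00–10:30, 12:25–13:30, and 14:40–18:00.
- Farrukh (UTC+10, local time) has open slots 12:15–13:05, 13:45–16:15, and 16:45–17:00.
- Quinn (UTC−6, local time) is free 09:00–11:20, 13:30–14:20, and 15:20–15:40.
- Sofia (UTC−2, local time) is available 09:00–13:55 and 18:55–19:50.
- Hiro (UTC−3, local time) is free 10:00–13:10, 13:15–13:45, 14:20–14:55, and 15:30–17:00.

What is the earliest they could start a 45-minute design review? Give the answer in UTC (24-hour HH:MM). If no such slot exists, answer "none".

none

Nikolai → UTC: 11:00–13:05, 13:40–15:40, 15:55–18:05.
Anders → UTC: 02:00–02:30, 04:25–05:30, 06:40–10:00.
Farrukh → UTC: 02:15–03:05, 03:45–06:15, 06:45–07:00.
Quinn → UTC: 15:00–17:20, 19:30–20:20, 21:20–21:40.
Sofia → UTC: 11:00–15:55, 20:55–21:50.
Hiro → UTC: 13:00–16:10, 16:15–16:45, 17:20–17:55, 18:30–20:00.
Nikolai ∩ Anders: (none).
Nikolai ∩ Anders ∩ Farrukh: (none).
Nikolai ∩ Anders ∩ Farrukh ∩ Quinn: (none).
Nikolai ∩ Anders ∩ Farrukh ∩ Quinn ∩ Sofia: (none).
Nikolai ∩ Anders ∩ Farrukh ∩ Quinn ∩ Sofia ∩ Hiro: (none).
Windows ≥ 45 min: (none).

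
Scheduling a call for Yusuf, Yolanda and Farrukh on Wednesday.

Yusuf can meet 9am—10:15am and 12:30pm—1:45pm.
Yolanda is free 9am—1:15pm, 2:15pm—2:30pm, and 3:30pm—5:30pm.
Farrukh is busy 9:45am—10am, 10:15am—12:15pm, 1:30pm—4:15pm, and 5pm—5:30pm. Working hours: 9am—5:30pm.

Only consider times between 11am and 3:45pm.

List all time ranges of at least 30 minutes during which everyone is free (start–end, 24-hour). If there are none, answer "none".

12:30–13:15

Farrukh free within 09:00–17:30: 09:00–09:45, 10:00–10:15, 12:15–13:30, 16:15–17:00.
Yusuf ∩ Yolanda: 09:00–10:15, 12:30–13:15.
Yusuf ∩ Yolanda ∩ Farrukh: 09:00–09:45, 10:00–10:15, 12:30–13:15.
Restricted to 11:00–15:45: 12:30–13:15.
Windows ≥ 30 min: 12:30–13:15.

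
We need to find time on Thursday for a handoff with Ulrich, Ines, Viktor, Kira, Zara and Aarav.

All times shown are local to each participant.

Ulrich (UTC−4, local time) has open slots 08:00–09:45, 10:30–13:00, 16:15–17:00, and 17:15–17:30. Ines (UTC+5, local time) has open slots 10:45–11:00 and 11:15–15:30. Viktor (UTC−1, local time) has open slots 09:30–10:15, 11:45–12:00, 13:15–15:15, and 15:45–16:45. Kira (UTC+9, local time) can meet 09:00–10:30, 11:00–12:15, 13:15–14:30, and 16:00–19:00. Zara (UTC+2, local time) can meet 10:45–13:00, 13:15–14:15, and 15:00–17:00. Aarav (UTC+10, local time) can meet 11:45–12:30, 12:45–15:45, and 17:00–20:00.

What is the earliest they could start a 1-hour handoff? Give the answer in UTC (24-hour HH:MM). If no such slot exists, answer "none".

none

Ulrich → UTC: 12:00–13:45, 14:30–17:00, 20:15–21:00, 21:15–21:30.
Ines → UTC: 05:45–06:00, 06:15–10:30.
Viktor → UTC: 10:30–11:15, 12:45–13:00, 14:15–16:15, 16:45–17:45.
Kira → UTC: 00:00–01:30, 02:00–03:15, 04:15–05:30, 07:00–10:00.
Zara → UTC: 08:45–11:00, 11:15–12:15, 13:00–15:00.
Aarav → UTC: 01:45–02:30, 02:45–05:45, 07:00–10:00.
Ulrich ∩ Ines: (none).
Ulrich ∩ Ines ∩ Viktor: (none).
Ulrich ∩ Ines ∩ Viktor ∩ Kira: (none).
Ulrich ∩ Ines ∩ Viktor ∩ Kira ∩ Zara: (none).
Ulrich ∩ Ines ∩ Viktor ∩ Kira ∩ Zara ∩ Aarav: (none).
Windows ≥ 60 min: (none).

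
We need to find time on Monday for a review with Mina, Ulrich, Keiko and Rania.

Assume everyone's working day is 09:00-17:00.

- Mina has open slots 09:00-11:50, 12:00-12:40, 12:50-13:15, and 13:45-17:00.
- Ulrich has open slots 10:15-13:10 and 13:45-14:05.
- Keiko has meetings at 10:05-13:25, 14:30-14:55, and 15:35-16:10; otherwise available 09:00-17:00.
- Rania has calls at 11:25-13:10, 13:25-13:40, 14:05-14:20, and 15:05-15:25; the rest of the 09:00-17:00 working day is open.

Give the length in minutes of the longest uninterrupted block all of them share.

Keiko free within 09:00–17:00: 09:00–10:05, 13:25–14:30, 14:55–15:35, 16:10–17:00.
Rania free within 09:00–17:00: 09:00–11:25, 13:10–13:25, 13:40–14:05, 14:20–15:05, 15:25–17:00.
Mina ∩ Ulrich: 10:15–11:50, 12:00–12:40, 12:50–13:10, 13:45–14:05.
Mina ∩ Ulrich ∩ Keiko: 13:45–14:05.
Mina ∩ Ulrich ∩ Keiko ∩ Rania: 13:45–14:05.
Single common window of 20 minutes.

20 minutes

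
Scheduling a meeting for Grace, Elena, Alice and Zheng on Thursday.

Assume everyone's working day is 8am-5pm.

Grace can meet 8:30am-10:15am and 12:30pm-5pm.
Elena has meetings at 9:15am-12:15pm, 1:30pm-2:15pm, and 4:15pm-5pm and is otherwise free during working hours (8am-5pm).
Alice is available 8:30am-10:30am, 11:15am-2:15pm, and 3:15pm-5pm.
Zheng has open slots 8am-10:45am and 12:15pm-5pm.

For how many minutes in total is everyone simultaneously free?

Elena free within 08:00–17:00: 08:00–09:15, 12:15–13:30, 14:15–16:15.
Grace ∩ Elena: 08:30–09:15, 12:30–13:30, 14:15–16:15.
Grace ∩ Elena ∩ Alice: 08:30–09:15, 12:30–13:30, 15:15–16:15.
Grace ∩ Elena ∩ Alice ∩ Zheng: 08:30–09:15, 12:30–13:30, 15:15–16:15.
Total common minutes: 45 + 60 + 60 = 165.

165 minutes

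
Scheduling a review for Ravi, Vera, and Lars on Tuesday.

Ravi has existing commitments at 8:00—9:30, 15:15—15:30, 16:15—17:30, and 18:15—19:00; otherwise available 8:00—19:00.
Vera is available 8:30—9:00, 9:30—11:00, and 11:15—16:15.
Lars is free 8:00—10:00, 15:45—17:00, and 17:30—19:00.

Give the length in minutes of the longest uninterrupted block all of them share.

Ravi free within 08:00–19:00: 09:30–15:15, 15:30–16:15, 17:30–18:15.
Ravi ∩ Vera: 09:30–11:00, 11:15–15:15, 15:30–16:15.
Ravi ∩ Vera ∩ Lars: 09:30–10:00, 15:45–16:15.
Common window lengths: 30, 30 min; longest is 30.

30 minutes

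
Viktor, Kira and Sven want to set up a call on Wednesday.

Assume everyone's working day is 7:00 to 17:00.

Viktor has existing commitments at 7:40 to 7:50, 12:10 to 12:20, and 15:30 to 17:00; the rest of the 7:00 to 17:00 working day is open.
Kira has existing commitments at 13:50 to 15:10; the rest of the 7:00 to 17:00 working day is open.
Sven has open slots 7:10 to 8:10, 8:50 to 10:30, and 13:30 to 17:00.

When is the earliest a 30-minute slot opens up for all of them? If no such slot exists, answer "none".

Viktor free within 07:00–17:00: 07:00–07:40, 07:50–12:10, 12:20–15:30.
Kira free within 07:00–17:00: 07:00–13:50, 15:10–17:00.
Viktor ∩ Kira: 07:00–07:40, 07:50–12:10, 12:20–13:50, 15:10–15:30.
Viktor ∩ Kira ∩ Sven: 07:10–07:40, 07:50–08:10, 08:50–10:30, 13:30–13:50, 15:10–15:30.
Windows ≥ 30 min: 07:10–07:40, 08:50–10:30.
Earliest such window starts at 07:10.

07:10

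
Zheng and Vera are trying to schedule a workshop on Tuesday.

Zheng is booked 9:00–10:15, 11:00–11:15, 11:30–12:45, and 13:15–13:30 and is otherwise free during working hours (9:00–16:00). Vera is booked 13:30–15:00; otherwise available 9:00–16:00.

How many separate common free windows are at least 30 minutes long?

3

Zheng free within 09:00–16:00: 10:15–11:00, 11:15–11:30, 12:45–13:15, 13:30–16:00.
Vera free within 09:00–16:00: 09:00–13:30, 15:00–16:00.
Zheng ∩ Vera: 10:15–11:00, 11:15–11:30, 12:45–13:15, 15:00–16:00.
Windows ≥ 30 min: 10:15–11:00, 12:45–13:15, 15:00–16:00.
That's 3 windows.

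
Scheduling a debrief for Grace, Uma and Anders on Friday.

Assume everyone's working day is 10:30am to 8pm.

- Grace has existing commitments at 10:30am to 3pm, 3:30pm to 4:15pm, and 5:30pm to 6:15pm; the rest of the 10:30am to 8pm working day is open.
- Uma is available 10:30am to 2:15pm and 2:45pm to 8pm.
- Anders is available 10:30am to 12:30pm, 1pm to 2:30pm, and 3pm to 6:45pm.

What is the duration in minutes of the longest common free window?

Grace free within 10:30–20:00: 15:00–15:30, 16:15–17:30, 18:15–20:00.
Grace ∩ Uma: 15:00–15:30, 16:15–17:30, 18:15–20:00.
Grace ∩ Uma ∩ Anders: 15:00–15:30, 16:15–17:30, 18:15–18:45.
Common window lengths: 30, 75, 30 min; longest is 75.

75 minutes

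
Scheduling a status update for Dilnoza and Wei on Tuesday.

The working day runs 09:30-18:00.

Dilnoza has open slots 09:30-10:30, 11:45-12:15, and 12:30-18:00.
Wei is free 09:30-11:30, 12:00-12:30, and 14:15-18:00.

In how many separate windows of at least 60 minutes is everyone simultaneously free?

2

Dilnoza ∩ Wei: 09:30–10:30, 12:00–12:15, 14:15–18:00.
Windows ≥ 60 min: 09:30–10:30, 14:15–18:00.
That's 2 windows.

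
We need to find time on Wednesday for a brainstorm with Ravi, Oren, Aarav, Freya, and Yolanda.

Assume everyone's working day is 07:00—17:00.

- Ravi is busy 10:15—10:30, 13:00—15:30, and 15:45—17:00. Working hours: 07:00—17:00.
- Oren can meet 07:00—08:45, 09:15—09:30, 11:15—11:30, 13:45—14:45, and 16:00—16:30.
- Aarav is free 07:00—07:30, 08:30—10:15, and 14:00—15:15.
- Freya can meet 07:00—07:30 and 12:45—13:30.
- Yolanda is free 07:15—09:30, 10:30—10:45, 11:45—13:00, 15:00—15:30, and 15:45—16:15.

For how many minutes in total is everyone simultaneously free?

Ravi free within 07:00–17:00: 07:00–10:15, 10:30–13:00, 15:30–15:45.
Ravi ∩ Oren: 07:00–08:45, 09:15–09:30, 11:15–11:30.
Ravi ∩ Oren ∩ Aarav: 07:00–07:30, 08:30–08:45, 09:15–09:30.
Ravi ∩ Oren ∩ Aarav ∩ Freya: 07:00–07:30.
Ravi ∩ Oren ∩ Aarav ∩ Freya ∩ Yolanda: 07:15–07:30.
Total common minutes: 15.

15 minutes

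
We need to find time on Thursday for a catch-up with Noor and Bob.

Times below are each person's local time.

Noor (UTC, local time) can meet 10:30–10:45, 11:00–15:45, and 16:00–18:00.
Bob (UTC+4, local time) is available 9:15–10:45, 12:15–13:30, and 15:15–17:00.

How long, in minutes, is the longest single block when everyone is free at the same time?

Noor → UTC: 10:30–10:45, 11:00–15:45, 16:00–18:00.
Bob → UTC: 05:15–06:45, 08:15–09:30, 11:15–13:00.
Noor ∩ Bob: 11:15–13:00.
Single common window of 105 minutes.

105 minutes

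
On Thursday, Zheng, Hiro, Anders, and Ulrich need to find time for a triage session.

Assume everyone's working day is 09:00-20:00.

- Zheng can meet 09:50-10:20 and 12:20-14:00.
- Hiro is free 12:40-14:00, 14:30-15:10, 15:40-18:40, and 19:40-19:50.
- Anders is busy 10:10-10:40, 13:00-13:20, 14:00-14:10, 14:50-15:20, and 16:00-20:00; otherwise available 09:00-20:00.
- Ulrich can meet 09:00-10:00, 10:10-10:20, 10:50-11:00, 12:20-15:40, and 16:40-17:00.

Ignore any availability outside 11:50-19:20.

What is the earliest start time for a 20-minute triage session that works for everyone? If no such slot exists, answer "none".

Anders free within 09:00–20:00: 09:00–10:10, 10:40–13:00, 13:20–14:00, 14:10–14:50, 15:20–16:00.
Zheng ∩ Hiro: 12:40–14:00.
Zheng ∩ Hiro ∩ Anders: 12:40–13:00, 13:20–14:00.
Zheng ∩ Hiro ∩ Anders ∩ Ulrich: 12:40–13:00, 13:20–14:00.
Restricted to 11:50–19:20: 12:40–13:00, 13:20–14:00.
Windows ≥ 20 min: 12:40–13:00, 13:20–14:00.
Earliest such window starts at 12:40.

12:40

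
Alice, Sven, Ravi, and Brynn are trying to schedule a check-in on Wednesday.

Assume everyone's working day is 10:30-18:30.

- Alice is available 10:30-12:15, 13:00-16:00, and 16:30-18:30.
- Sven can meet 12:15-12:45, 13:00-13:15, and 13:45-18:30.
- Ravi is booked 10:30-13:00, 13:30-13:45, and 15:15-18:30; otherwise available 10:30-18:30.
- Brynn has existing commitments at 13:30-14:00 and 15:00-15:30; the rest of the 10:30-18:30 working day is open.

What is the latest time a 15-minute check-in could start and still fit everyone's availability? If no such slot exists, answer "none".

Ravi free within 10:30–18:30: 13:00–13:30, 13:45–15:15.
Brynn free within 10:30–18:30: 10:30–13:30, 14:00–15:00, 15:30–18:30.
Alice ∩ Sven: 13:00–13:15, 13:45–16:00, 16:30–18:30.
Alice ∩ Sven ∩ Ravi: 13:00–13:15, 13:45–15:15.
Alice ∩ Sven ∩ Ravi ∩ Brynn: 13:00–13:15, 14:00–15:00.
Windows ≥ 15 min: 13:00–13:15, 14:00–15:00.
Latest start in the last window 14:00–15:00 is 15:00 − 15 min = 14:45.

14:45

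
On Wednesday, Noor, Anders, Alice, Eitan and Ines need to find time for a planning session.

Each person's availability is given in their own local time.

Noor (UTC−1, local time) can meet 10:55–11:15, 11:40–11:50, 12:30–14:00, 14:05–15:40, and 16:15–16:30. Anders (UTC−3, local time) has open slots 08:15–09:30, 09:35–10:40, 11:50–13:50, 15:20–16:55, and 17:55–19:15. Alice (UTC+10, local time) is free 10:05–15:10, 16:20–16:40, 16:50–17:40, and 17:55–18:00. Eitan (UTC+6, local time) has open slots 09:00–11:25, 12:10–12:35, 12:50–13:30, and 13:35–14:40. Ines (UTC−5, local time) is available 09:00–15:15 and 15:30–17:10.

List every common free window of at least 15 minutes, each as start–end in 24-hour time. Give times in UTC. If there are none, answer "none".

none

Noor → UTC: 11:55–12:15, 12:40–12:50, 13:30–15:00, 15:05–16:40, 17:15–17:30.
Anders → UTC: 11:15–12:30, 12:35–13:40, 14:50–16:50, 18:20–19:55, 20:55–22:15.
Alice → UTC: 00:05–05:10, 06:20–06:40, 06:50–07:40, 07:55–08:00.
Eitan → UTC: 03:00–05:25, 06:10–06:35, 06:50–07:30, 07:35–08:40.
Ines → UTC: 14:00–20:15, 20:30–22:10.
Noor ∩ Anders: 11:55–12:15, 12:40–12:50, 13:30–13:40, 14:50–15:00, 15:05–16:40.
Noor ∩ Anders ∩ Alice: (none).
Noor ∩ Anders ∩ Alice ∩ Eitan: (none).
Noor ∩ Anders ∩ Alice ∩ Eitan ∩ Ines: (none).
Windows ≥ 15 min: (none).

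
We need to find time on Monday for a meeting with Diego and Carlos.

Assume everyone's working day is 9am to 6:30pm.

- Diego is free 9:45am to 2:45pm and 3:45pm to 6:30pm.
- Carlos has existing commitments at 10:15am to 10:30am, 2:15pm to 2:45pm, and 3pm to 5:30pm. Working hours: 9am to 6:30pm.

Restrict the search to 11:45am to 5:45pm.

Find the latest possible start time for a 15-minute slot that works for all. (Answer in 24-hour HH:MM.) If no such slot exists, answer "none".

Carlos free within 09:00–18:30: 09:00–10:15, 10:30–14:15, 14:45–15:00, 17:30–18:30.
Diego ∩ Carlos: 09:45–10:15, 10:30–14:15, 17:30–18:30.
Restricted to 11:45–17:45: 11:45–14:15, 17:30–17:45.
Windows ≥ 15 min: 11:45–14:15, 17:30–17:45.
Latest start in the last window 17:30–17:45 is 17:45 − 15 min = 17:30.

17:30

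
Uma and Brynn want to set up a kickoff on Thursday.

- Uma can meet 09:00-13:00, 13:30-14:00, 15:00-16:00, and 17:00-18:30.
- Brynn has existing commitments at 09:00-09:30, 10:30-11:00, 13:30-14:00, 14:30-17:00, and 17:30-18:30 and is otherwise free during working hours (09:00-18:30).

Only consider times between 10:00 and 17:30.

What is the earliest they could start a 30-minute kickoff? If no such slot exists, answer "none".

10:00

Brynn free within 09:00–18:30: 09:30–10:30, 11:00–13:30, 14:00–14:30, 17:00–17:30.
Uma ∩ Brynn: 09:30–10:30, 11:00–13:00, 17:00–17:30.
Restricted to 10:00–17:30: 10:00–10:30, 11:00–13:00, 17:00–17:30.
Windows ≥ 30 min: 10:00–10:30, 11:00–13:00, 17:00–17:30.
Earliest such window starts at 10:00.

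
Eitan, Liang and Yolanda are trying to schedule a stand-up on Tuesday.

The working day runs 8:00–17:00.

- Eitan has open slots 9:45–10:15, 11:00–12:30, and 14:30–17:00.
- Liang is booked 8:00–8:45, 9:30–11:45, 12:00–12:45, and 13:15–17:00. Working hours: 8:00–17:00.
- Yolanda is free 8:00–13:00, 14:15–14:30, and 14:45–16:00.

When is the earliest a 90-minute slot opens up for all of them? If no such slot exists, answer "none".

none

Liang free within 08:00–17:00: 08:45–09:30, 11:45–12:00, 12:45–13:15.
Eitan ∩ Liang: 11:45–12:00.
Eitan ∩ Liang ∩ Yolanda: 11:45–12:00.
Windows ≥ 90 min: (none).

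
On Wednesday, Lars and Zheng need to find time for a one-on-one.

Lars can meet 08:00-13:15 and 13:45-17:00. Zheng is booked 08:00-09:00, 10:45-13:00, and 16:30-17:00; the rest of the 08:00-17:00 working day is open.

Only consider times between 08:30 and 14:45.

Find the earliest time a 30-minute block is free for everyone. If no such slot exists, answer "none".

Zheng free within 08:00–17:00: 09:00–10:45, 13:00–16:30.
Lars ∩ Zheng: 09:00–10:45, 13:00–13:15, 13:45–16:30.
Restricted to 08:30–14:45: 09:00–10:45, 13:00–13:15, 13:45–14:45.
Windows ≥ 30 min: 09:00–10:45, 13:45–14:45.
Earliest such window starts at 09:00.

09:00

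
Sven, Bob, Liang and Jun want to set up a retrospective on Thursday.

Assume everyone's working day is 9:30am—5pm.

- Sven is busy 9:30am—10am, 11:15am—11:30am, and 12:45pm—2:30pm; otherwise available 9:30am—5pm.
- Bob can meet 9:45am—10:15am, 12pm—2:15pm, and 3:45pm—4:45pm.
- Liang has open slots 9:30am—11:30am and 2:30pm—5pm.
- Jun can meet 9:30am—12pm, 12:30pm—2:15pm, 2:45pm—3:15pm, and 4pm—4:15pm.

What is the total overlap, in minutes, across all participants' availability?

Sven free within 09:30–17:00: 10:00–11:15, 11:30–12:45, 14:30–17:00.
Sven ∩ Bob: 10:00–10:15, 12:00–12:45, 15:45–16:45.
Sven ∩ Bob ∩ Liang: 10:00–10:15, 15:45–16:45.
Sven ∩ Bob ∩ Liang ∩ Jun: 10:00–10:15, 16:00–16:15.
Total common minutes: 15 + 15 = 30.

30 minutes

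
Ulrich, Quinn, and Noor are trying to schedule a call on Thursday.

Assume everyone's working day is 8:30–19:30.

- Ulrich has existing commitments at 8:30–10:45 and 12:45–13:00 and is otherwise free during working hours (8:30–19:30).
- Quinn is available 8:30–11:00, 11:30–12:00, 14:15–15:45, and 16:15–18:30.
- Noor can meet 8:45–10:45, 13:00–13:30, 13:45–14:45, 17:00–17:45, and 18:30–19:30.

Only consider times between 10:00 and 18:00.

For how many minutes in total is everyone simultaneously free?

75 minutes

Ulrich free within 08:30–19:30: 10:45–12:45, 13:00–19:30.
Ulrich ∩ Quinn: 10:45–11:00, 11:30–12:00, 14:15–15:45, 16:15–18:30.
Ulrich ∩ Quinn ∩ Noor: 14:15–14:45, 17:00–17:45.
Restricted to 10:00–18:00: 14:15–14:45, 17:00–17:45.
Total common minutes: 30 + 45 = 75.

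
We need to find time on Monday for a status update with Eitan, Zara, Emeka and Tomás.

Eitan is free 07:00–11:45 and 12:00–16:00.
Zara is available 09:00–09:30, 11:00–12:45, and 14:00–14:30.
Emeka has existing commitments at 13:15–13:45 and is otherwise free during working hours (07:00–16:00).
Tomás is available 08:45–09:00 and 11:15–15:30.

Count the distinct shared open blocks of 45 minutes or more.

Emeka free within 07:00–16:00: 07:00–13:15, 13:45–16:00.
Eitan ∩ Zara: 09:00–09:30, 11:00–11:45, 12:00–12:45, 14:00–14:30.
Eitan ∩ Zara ∩ Emeka: 09:00–09:30, 11:00–11:45, 12:00–12:45, 14:00–14:30.
Eitan ∩ Zara ∩ Emeka ∩ Tomás: 11:15–11:45, 12:00–12:45, 14:00–14:30.
Windows ≥ 45 min: 12:00–12:45.
That's 1 window.

1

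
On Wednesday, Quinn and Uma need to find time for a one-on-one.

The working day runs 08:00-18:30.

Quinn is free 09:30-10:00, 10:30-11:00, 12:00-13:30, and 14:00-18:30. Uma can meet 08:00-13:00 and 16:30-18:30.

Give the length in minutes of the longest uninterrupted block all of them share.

120 minutes

Quinn ∩ Uma: 09:30–10:00, 10:30–11:00, 12:00–13:00, 16:30–18:30.
Common window lengths: 30, 30, 60, 120 min; longest is 120.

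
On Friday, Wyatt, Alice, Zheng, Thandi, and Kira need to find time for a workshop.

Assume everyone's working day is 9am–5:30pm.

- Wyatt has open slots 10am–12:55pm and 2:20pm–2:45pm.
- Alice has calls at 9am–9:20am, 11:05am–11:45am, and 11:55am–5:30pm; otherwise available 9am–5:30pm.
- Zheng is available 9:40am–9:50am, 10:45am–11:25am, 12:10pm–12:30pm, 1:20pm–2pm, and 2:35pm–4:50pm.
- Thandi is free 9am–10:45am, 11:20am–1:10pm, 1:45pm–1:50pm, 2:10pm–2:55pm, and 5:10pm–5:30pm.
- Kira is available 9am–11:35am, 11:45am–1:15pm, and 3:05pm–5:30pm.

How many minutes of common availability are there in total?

Alice free within 09:00–17:30: 09:20–11:05, 11:45–11:55.
Wyatt ∩ Alice: 10:00–11:05, 11:45–11:55.
Wyatt ∩ Alice ∩ Zheng: 10:45–11:05.
Wyatt ∩ Alice ∩ Zheng ∩ Thandi: (none).
Wyatt ∩ Alice ∩ Zheng ∩ Thandi ∩ Kira: (none).
Total common minutes: 0.

0 minutes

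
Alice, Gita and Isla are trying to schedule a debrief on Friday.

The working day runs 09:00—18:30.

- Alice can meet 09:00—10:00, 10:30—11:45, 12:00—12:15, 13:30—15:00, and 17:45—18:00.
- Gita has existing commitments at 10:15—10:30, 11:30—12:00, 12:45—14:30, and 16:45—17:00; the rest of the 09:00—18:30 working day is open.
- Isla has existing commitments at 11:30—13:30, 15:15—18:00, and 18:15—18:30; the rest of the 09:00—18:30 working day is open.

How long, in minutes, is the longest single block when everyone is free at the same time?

Gita free within 09:00–18:30: 09:00–10:15, 10:30–11:30, 12:00–12:45, 14:30–16:45, 17:00–18:30.
Isla free within 09:00–18:30: 09:00–11:30, 13:30–15:15, 18:00–18:15.
Alice ∩ Gita: 09:00–10:00, 10:30–11:30, 12:00–12:15, 14:30–15:00, 17:45–18:00.
Alice ∩ Gita ∩ Isla: 09:00–10:00, 10:30–11:30, 14:30–15:00.
Common window lengths: 60, 60, 30 min; longest is 60.

60 minutes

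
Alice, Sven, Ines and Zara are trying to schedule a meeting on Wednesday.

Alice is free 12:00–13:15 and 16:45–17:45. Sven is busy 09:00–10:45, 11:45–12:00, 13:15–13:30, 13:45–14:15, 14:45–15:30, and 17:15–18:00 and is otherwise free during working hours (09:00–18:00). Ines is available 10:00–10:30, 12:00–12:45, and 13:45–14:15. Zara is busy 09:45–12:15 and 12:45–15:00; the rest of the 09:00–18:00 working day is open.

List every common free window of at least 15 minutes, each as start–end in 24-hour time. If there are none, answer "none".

12:15–12:45

Sven free within 09:00–18:00: 10:45–11:45, 12:00–13:15, 13:30–13:45, 14:15–14:45, 15:30–17:15.
Zara free within 09:00–18:00: 09:00–09:45, 12:15–12:45, 15:00–18:00.
Alice ∩ Sven: 12:00–13:15, 16:45–17:15.
Alice ∩ Sven ∩ Ines: 12:00–12:45.
Alice ∩ Sven ∩ Ines ∩ Zara: 12:15–12:45.
Windows ≥ 15 min: 12:15–12:45.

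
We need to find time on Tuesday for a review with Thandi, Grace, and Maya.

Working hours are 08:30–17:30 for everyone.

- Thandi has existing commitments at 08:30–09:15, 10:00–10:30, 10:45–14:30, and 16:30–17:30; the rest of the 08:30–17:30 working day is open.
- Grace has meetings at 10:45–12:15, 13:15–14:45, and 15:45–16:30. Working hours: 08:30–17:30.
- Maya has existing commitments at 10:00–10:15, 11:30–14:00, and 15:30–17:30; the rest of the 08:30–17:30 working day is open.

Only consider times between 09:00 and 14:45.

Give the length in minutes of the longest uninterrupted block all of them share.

45 minutes

Thandi free within 08:30–17:30: 09:15–10:00, 10:30–10:45, 14:30–16:30.
Grace free within 08:30–17:30: 08:30–10:45, 12:15–13:15, 14:45–15:45, 16:30–17:30.
Maya free within 08:30–17:30: 08:30–10:00, 10:15–11:30, 14:00–15:30.
Thandi ∩ Grace: 09:15–10:00, 10:30–10:45, 14:45–15:45.
Thandi ∩ Grace ∩ Maya: 09:15–10:00, 10:30–10:45, 14:45–15:30.
Restricted to 09:00–14:45: 09:15–10:00, 10:30–10:45.
Common window lengths: 45, 15 min; longest is 45.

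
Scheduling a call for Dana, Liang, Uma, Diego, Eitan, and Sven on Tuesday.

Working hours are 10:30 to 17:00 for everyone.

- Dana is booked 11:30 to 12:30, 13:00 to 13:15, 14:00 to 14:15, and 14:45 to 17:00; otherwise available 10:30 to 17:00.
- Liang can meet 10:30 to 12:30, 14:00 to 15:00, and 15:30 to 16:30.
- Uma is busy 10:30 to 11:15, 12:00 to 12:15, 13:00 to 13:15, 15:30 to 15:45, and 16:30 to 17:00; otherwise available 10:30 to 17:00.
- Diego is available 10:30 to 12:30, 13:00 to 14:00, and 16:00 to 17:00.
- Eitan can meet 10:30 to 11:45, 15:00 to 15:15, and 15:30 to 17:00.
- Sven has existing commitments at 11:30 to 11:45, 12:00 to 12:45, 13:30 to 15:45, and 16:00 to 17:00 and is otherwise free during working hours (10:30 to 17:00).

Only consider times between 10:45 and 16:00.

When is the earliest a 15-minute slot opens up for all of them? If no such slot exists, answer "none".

Dana free within 10:30–17:00: 10:30–11:30, 12:30–13:00, 13:15–14:00, 14:15–14:45.
Uma free within 10:30–17:00: 11:15–12:00, 12:15–13:00, 13:15–15:30, 15:45–16:30.
Sven free within 10:30–17:00: 10:30–11:30, 11:45–12:00, 12:45–13:30, 15:45–16:00.
Dana ∩ Liang: 10:30–11:30, 14:15–14:45.
Dana ∩ Liang ∩ Uma: 11:15–11:30, 14:15–14:45.
Dana ∩ Liang ∩ Uma ∩ Diego: 11:15–11:30.
Dana ∩ Liang ∩ Uma ∩ Diego ∩ Eitan: 11:15–11:30.
Dana ∩ Liang ∩ Uma ∩ Diego ∩ Eitan ∩ Sven: 11:15–11:30.
Restricted to 10:45–16:00: 11:15–11:30.
Windows ≥ 15 min: 11:15–11:30.
Earliest such window starts at 11:15.

11:15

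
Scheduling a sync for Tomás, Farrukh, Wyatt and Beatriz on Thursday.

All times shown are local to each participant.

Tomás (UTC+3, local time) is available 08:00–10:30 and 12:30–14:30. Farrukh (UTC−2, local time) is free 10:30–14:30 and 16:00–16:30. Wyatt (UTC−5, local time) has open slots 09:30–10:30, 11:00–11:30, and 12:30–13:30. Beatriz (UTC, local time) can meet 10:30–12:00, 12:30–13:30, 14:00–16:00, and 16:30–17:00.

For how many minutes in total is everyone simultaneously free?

0 minutes

Tomás → UTC: 05:00–07:30, 09:30–11:30.
Farrukh → UTC: 12:30–16:30, 18:00–18:30.
Wyatt → UTC: 14:30–15:30, 16:00–16:30, 17:30–18:30.
Beatriz → UTC: 10:30–12:00, 12:30–13:30, 14:00–16:00, 16:30–17:00.
Tomás ∩ Farrukh: (none).
Tomás ∩ Farrukh ∩ Wyatt: (none).
Tomás ∩ Farrukh ∩ Wyatt ∩ Beatriz: (none).
Total common minutes: 0.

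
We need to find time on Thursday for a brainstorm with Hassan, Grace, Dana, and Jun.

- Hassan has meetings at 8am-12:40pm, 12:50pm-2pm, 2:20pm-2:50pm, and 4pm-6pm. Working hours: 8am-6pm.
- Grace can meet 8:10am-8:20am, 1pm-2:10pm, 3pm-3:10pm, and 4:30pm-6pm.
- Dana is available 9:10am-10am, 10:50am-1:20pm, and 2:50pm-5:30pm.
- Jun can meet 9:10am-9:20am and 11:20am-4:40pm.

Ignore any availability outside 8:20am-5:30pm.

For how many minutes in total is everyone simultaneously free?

10 minutes

Hassan free within 08:00–18:00: 12:40–12:50, 14:00–14:20, 14:50–16:00.
Hassan ∩ Grace: 14:00–14:10, 15:00–15:10.
Hassan ∩ Grace ∩ Dana: 15:00–15:10.
Hassan ∩ Grace ∩ Dana ∩ Jun: 15:00–15:10.
Restricted to 08:20–17:30: 15:00–15:10.
Total common minutes: 10.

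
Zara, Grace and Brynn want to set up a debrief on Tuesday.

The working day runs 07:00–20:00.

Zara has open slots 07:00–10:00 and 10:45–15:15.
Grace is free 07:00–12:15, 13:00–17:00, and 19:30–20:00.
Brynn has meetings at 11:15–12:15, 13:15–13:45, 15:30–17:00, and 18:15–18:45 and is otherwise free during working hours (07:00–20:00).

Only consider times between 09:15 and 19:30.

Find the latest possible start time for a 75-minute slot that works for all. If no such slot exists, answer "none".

14:00

Brynn free within 07:00–20:00: 07:00–11:15, 12:15–13:15, 13:45–15:30, 17:00–18:15, 18:45–20:00.
Zara ∩ Grace: 07:00–10:00, 10:45–12:15, 13:00–15:15.
Zara ∩ Grace ∩ Brynn: 07:00–10:00, 10:45–11:15, 13:00–13:15, 13:45–15:15.
Restricted to 09:15–19:30: 09:15–10:00, 10:45–11:15, 13:00–13:15, 13:45–15:15.
Windows ≥ 75 min: 13:45–15:15.
Latest start in the last window 13:45–15:15 is 15:15 − 75 min = 14:00.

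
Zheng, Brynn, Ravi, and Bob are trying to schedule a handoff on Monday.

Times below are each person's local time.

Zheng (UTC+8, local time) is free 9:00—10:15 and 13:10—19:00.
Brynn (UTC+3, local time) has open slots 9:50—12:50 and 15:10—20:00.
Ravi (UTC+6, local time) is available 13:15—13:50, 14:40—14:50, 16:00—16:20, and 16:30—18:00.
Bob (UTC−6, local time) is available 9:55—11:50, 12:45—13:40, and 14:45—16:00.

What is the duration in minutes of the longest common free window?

Zheng → UTC: 01:00–02:15, 05:10–11:00.
Brynn → UTC: 06:50–09:50, 12:10–17:00.
Ravi → UTC: 07:15–07:50, 08:40–08:50, 10:00–10:20, 10:30–12:00.
Bob → UTC: 15:55–17:50, 18:45–19:40, 20:45–22:00.
Zheng ∩ Brynn: 06:50–09:50.
Zheng ∩ Brynn ∩ Ravi: 07:15–07:50, 08:40–08:50.
Zheng ∩ Brynn ∩ Ravi ∩ Bob: (none).
No common window.

0 minutes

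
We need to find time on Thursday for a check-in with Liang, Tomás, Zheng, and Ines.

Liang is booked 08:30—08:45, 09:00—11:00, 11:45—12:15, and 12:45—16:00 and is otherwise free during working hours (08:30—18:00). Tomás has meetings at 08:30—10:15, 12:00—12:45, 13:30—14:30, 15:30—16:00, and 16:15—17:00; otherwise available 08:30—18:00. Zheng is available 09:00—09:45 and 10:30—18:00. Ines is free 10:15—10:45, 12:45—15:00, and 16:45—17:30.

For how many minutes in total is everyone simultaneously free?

30 minutes

Liang free within 08:30–18:00: 08:45–09:00, 11:00–11:45, 12:15–12:45, 16:00–18:00.
Tomás free within 08:30–18:00: 10:15–12:00, 12:45–13:30, 14:30–15:30, 16:00–16:15, 17:00–18:00.
Liang ∩ Tomás: 11:00–11:45, 16:00–16:15, 17:00–18:00.
Liang ∩ Tomás ∩ Zheng: 11:00–11:45, 16:00–16:15, 17:00–18:00.
Liang ∩ Tomás ∩ Zheng ∩ Ines: 17:00–17:30.
Total common minutes: 30.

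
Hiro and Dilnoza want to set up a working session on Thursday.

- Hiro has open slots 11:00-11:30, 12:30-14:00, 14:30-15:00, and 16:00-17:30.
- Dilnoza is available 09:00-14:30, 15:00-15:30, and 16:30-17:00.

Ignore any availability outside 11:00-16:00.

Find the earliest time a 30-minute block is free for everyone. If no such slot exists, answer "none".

11:00

Hiro ∩ Dilnoza: 11:00–11:30, 12:30–14:00, 16:30–17:00.
Restricted to 11:00–16:00: 11:00–11:30, 12:30–14:00.
Windows ≥ 30 min: 11:00–11:30, 12:30–14:00.
Earliest such window starts at 11:00.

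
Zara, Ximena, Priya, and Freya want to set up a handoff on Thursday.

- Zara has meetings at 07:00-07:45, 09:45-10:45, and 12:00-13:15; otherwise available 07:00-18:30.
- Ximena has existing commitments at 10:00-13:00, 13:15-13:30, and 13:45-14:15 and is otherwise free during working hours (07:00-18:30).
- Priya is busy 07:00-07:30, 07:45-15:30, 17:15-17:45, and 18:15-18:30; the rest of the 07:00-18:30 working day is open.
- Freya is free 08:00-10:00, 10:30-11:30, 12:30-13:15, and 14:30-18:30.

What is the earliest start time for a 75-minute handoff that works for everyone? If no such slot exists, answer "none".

15:30

Zara free within 07:00–18:30: 07:45–09:45, 10:45–12:00, 13:15–18:30.
Ximena free within 07:00–18:30: 07:00–10:00, 13:00–13:15, 13:30–13:45, 14:15–18:30.
Priya free within 07:00–18:30: 07:30–07:45, 15:30–17:15, 17:45–18:15.
Zara ∩ Ximena: 07:45–09:45, 13:30–13:45, 14:15–18:30.
Zara ∩ Ximena ∩ Priya: 15:30–17:15, 17:45–18:15.
Zara ∩ Ximena ∩ Priya ∩ Freya: 15:30–17:15, 17:45–18:15.
Windows ≥ 75 min: 15:30–17:15.
Earliest such window starts at 15:30.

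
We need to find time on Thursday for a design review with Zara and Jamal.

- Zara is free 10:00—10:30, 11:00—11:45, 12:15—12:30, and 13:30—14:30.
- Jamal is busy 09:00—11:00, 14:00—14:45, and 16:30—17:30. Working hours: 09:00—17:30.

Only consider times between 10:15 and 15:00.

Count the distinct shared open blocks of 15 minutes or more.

Jamal free within 09:00–17:30: 11:00–14:00, 14:45–16:30.
Zara ∩ Jamal: 11:00–11:45, 12:15–12:30, 13:30–14:00.
Restricted to 10:15–15:00: 11:00–11:45, 12:15–12:30, 13:30–14:00.
Windows ≥ 15 min: 11:00–11:45, 12:15–12:30, 13:30–14:00.
That's 3 windows.

3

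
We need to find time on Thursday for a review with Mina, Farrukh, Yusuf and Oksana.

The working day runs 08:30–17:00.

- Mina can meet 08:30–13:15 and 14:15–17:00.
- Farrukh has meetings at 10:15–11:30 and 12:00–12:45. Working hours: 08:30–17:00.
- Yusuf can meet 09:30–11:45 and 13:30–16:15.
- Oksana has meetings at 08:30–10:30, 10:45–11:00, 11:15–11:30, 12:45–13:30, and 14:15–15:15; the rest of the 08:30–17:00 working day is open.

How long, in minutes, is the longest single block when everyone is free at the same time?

Farrukh free within 08:30–17:00: 08:30–10:15, 11:30–12:00, 12:45–17:00.
Oksana free within 08:30–17:00: 10:30–10:45, 11:00–11:15, 11:30–12:45, 13:30–14:15, 15:15–17:00.
Mina ∩ Farrukh: 08:30–10:15, 11:30–12:00, 12:45–13:15, 14:15–17:00.
Mina ∩ Farrukh ∩ Yusuf: 09:30–10:15, 11:30–11:45, 14:15–16:15.
Mina ∩ Farrukh ∩ Yusuf ∩ Oksana: 11:30–11:45, 15:15–16:15.
Common window lengths: 15, 60 min; longest is 60.

60 minutes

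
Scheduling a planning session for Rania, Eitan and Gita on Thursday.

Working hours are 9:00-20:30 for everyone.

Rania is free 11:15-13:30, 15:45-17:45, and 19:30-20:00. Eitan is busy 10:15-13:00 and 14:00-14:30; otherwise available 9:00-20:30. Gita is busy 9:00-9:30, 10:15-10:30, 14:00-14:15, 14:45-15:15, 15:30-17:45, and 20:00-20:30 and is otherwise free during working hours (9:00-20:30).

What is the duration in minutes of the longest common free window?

30 minutes

Eitan free within 09:00–20:30: 09:00–10:15, 13:00–14:00, 14:30–20:30.
Gita free within 09:00–20:30: 09:30–10:15, 10:30–14:00, 14:15–14:45, 15:15–15:30, 17:45–20:00.
Rania ∩ Eitan: 13:00–13:30, 15:45–17:45, 19:30–20:00.
Rania ∩ Eitan ∩ Gita: 13:00–13:30, 19:30–20:00.
Common window lengths: 30, 30 min; longest is 30.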